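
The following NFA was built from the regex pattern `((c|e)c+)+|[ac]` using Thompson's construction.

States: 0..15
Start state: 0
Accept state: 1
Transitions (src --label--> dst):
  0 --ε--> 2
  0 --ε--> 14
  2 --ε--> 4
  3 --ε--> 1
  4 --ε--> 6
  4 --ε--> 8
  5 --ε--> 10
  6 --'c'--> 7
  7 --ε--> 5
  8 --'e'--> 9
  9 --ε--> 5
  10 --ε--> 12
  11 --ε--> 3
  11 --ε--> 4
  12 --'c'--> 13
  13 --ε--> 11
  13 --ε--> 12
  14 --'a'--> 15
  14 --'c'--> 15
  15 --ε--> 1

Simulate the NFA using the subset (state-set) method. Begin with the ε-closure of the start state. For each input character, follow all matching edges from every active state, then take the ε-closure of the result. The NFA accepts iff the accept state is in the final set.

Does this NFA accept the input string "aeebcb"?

start: ε-closure({0}) = {0,2,4,6,8,14}
'a' @ 1: {1,15}  ✓accept
'e' @ 2: {}  — dead — no transitions
rest 'ebcb' ignored (set empty)
after full input: {}  (accept=1 not in)

Answer: REJECT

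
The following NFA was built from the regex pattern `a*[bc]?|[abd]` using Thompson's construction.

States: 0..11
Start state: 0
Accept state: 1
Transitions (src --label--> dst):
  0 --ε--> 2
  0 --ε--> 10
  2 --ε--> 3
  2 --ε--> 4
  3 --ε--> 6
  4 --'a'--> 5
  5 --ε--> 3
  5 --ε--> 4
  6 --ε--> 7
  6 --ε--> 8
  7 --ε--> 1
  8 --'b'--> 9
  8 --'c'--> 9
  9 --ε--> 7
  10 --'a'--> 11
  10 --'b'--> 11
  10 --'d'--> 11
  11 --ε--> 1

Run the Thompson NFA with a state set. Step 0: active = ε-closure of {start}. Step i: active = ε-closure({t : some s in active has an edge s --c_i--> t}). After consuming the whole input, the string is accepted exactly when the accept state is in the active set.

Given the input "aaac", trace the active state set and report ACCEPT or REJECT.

initial (ε-close {0}): {0,1,2,3,4,6,7,8,10}
'a' @ 1: {1,3,4,5,6,7,8,11}  ✓accept
'a' @ 2: {1,3,4,5,6,7,8}  ✓accept
'a' @ 3: {1,3,4,5,6,7,8}  ✓accept
'c' @ 4: {1,7,9}  ✓accept
after full input: {1,7,9}  (accept=1 in)

Answer: ACCEPT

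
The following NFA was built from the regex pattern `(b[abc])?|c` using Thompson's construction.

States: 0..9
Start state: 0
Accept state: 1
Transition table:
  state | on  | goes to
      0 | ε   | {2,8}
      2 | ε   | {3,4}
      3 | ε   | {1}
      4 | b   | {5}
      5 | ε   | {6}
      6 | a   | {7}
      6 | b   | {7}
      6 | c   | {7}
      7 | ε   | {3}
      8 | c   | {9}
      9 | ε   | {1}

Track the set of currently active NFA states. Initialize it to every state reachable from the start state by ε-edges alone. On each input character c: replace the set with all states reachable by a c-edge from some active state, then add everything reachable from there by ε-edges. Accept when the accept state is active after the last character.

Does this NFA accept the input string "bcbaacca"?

start: ε-closure({0}) = {0,1,2,3,4,8}
'b' @ 1: {5,6}
'c' @ 2: {1,3,7}  [accepting]
'b' @ 3: {}  — dead — no transitions
rest 'aacca' ignored (set empty)
after full input: {}  (accept=1 not in)

Answer: REJECT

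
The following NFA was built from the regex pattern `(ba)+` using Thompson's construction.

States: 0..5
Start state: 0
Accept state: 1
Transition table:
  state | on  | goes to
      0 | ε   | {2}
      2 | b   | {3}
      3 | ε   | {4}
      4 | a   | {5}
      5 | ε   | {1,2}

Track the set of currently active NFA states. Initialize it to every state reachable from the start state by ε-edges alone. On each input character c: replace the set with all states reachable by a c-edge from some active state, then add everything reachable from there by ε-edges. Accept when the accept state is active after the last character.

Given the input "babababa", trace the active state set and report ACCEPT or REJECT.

S₀ = ε-closure({0}) = {0,2}
'b' @ 1: {3,4}
'a' @ 2: {1,2,5}  [accepting]
'b' @ 3: {3,4}
'a' @ 4: {1,2,5}  [accepting]
'b' @ 5: {3,4}
'a' @ 6: {1,2,5}  [accepting]
'b' @ 7: {3,4}
'a' @ 8: {1,2,5}  [accepting]
end set {1,2,5} — state 1 in

Answer: ACCEPT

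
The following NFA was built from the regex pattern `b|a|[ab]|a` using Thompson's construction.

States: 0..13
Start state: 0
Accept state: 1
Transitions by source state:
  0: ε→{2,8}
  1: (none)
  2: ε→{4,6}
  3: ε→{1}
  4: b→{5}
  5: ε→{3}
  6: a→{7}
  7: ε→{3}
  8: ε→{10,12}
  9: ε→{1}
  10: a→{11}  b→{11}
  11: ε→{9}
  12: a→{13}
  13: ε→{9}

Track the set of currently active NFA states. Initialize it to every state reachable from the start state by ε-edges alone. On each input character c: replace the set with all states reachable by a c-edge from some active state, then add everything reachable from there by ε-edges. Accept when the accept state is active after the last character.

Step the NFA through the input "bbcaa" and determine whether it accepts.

start: ε-closure({0}) = {0,2,4,6,8,10,12}
'b' @ 1: {1,3,5,9,11}  [accepting]
'b' @ 2: {}  — no active states
rest 'caa' ignored (set empty)
final: {}; accept 1 not in set

Answer: REJECT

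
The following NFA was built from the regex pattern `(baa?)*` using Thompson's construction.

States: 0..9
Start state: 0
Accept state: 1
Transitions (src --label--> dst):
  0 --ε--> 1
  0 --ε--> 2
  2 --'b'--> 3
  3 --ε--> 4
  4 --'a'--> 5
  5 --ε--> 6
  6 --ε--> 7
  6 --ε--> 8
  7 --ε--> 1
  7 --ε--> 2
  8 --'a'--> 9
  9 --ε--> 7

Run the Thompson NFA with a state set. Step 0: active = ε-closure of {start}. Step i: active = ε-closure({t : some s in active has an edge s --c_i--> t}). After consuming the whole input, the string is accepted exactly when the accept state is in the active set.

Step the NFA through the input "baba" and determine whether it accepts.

start: ε-closure({0}) = {0,1,2}
'b' @ 1: {3,4}
'a' @ 2: {1,2,5,6,7,8}  [accepting]
'b' @ 3: {3,4}
'a' @ 4: {1,2,5,6,7,8}  [accepting]
final: {1,2,5,6,7,8}; accept 1 in set

Answer: ACCEPT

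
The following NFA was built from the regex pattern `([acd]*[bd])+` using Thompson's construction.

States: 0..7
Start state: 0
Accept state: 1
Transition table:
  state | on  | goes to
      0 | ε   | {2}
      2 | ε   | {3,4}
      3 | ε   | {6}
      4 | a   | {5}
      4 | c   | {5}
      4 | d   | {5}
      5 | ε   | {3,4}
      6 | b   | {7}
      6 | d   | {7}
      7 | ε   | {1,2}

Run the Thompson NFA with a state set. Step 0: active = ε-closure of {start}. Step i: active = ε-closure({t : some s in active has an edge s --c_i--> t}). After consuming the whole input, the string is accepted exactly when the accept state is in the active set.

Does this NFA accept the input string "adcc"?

initial (ε-close {0}): {0,2,3,4,6}
'a' @ 1: {3,4,5,6}
'd' @ 2: {1,2,3,4,5,6,7}  ✓accept
'c' @ 3: {3,4,5,6}
'c' @ 4: {3,4,5,6}
final: {3,4,5,6}; accept 1 not in set

Answer: REJECT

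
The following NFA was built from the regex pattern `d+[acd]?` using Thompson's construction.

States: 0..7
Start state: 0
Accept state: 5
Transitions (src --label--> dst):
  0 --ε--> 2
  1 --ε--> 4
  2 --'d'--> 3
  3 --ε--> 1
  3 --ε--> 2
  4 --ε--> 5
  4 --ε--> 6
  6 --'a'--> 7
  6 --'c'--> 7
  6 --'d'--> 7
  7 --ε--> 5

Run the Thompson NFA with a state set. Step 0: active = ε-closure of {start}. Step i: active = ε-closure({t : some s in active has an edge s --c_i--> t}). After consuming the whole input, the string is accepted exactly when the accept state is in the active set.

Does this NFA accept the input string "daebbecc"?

start: ε-closure({0}) = {0,2}
'd' @ 1: {1,2,3,4,5,6}  [accepting]
'a' @ 2: {5,7}  [accepting]
'e' @ 3: {}  — no active states
rest 'bbecc' ignored (set empty)
final: {}; accept 5 not in set

Answer: REJECT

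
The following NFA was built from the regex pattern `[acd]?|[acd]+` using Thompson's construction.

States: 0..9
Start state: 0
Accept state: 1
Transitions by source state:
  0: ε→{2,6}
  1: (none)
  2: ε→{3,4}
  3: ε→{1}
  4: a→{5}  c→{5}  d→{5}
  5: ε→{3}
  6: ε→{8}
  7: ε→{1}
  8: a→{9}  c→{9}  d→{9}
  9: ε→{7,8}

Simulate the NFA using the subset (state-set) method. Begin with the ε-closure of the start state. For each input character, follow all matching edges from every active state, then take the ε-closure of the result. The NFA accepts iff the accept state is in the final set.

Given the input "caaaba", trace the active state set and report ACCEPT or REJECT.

Answer: REJECT

Steps:
initial (ε-close {0}): {0,1,2,3,4,6,8}
'c' @ 1: {1,3,5,7,8,9}  ✓accept
'a' @ 2: {1,7,8,9}  ✓accept
'a' @ 3: {1,7,8,9}  ✓accept
'a' @ 4: {1,7,8,9}  ✓accept
'b' @ 5: {}  — dead — no transitions
rest 'a' ignored (set empty)
after full input: {}  (accept=1 not in)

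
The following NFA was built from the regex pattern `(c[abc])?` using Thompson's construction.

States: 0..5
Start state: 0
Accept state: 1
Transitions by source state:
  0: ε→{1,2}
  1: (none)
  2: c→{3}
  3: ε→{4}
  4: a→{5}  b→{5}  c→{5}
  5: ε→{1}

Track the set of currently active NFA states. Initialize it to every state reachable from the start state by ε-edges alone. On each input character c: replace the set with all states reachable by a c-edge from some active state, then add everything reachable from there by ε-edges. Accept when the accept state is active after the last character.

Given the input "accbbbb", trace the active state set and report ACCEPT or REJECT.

Answer: REJECT

Steps:
start: ε-closure({0}) = {0,1,2}
'a' @ 1: {}  — state set empty
rest 'ccbbbb' ignored (set empty)
final: {}; accept 1 not in set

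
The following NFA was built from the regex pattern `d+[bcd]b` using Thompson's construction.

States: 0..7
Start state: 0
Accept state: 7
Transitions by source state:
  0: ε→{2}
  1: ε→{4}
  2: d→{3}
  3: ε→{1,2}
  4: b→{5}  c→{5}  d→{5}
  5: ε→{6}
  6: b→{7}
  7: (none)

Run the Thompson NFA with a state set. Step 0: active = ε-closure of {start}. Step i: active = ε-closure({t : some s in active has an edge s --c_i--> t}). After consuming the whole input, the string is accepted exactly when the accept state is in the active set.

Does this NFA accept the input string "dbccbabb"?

initial (ε-close {0}): {0,2}
'd' @ 1: {1,2,3,4}
'b' @ 2: {5,6}
'c' @ 3: {}  — state set empty
rest 'cbabb' ignored (set empty)
end set {} — state 7 not in

Answer: REJECT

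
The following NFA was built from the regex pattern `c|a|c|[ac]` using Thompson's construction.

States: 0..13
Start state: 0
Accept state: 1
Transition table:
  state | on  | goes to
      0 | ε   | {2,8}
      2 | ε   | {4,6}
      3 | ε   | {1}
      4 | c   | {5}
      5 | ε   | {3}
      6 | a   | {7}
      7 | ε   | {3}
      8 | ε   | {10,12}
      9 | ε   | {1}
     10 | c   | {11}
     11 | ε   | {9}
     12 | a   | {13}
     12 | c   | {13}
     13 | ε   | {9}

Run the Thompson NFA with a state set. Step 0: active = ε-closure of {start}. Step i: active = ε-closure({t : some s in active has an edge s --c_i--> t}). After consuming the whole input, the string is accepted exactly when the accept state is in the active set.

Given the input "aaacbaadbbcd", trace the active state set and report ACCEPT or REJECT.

Answer: REJECT

Trace:
S₀ = ε-closure({0}) = {0,2,4,6,8,10,12}
'a' @ 1: {1,3,7,9,13}  [accepting]
'a' @ 2: {}  — state set empty
rest 'acbaadbbcd' ignored (set empty)
end set {} — state 1 not in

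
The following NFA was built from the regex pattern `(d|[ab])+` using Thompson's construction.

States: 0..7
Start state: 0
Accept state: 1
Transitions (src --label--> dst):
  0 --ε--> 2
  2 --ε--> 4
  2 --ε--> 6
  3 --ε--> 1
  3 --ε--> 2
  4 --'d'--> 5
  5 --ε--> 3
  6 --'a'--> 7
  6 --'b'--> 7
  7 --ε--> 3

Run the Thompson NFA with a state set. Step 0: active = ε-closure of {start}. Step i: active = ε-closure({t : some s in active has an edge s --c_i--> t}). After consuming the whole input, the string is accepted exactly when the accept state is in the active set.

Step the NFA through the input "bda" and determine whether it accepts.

Answer: ACCEPT

Trace:
S₀ = ε-closure({0}) = {0,2,4,6}
'b' @ 1: {1,2,3,4,6,7}  ✓accept
'd' @ 2: {1,2,3,4,5,6}  ✓accept
'a' @ 3: {1,2,3,4,6,7}  ✓accept
after full input: {1,2,3,4,6,7}  (accept=1 in)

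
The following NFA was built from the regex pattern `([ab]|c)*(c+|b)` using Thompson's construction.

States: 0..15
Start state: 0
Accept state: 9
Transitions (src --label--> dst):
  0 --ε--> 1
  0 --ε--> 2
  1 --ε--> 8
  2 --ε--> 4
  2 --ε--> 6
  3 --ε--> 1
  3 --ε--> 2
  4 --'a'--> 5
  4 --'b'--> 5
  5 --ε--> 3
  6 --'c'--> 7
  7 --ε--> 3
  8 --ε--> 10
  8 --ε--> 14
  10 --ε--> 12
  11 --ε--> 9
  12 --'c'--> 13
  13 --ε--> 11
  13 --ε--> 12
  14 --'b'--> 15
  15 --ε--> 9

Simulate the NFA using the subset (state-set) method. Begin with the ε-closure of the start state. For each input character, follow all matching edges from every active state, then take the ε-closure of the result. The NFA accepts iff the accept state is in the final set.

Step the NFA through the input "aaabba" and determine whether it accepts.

Answer: REJECT

Derivation:
start: ε-closure({0}) = {0,1,2,4,6,8,10,12,14}
'a' @ 1: {1,2,3,4,5,6,8,10,12,14}
'a' @ 2: {1,2,3,4,5,6,8,10,12,14}
'a' @ 3: {1,2,3,4,5,6,8,10,12,14}
'b' @ 4: {1,2,3,4,5,6,8,9,10,12,14,15}  (accept∈set)
'b' @ 5: {1,2,3,4,5,6,8,9,10,12,14,15}  (accept∈set)
'a' @ 6: {1,2,3,4,5,6,8,10,12,14}
final: {1,2,3,4,5,6,8,10,12,14}; accept 9 not in set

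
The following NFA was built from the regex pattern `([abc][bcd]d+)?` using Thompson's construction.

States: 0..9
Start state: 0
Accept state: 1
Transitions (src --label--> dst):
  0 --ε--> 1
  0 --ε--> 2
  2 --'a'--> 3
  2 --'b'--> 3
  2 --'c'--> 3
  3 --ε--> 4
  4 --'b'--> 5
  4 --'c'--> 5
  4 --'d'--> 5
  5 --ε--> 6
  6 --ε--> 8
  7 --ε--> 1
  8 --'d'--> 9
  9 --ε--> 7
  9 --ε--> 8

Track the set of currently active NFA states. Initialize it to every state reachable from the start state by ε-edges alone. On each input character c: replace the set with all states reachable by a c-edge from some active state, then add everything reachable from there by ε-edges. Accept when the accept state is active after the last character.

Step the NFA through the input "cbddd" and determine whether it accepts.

S₀ = ε-closure({0}) = {0,1,2}
'c' @ 1: {3,4}
'b' @ 2: {5,6,8}
'd' @ 3: {1,7,8,9}  [accepting]
'd' @ 4: {1,7,8,9}  [accepting]
'd' @ 5: {1,7,8,9}  [accepting]
final: {1,7,8,9}; accept 1 in set

Answer: ACCEPT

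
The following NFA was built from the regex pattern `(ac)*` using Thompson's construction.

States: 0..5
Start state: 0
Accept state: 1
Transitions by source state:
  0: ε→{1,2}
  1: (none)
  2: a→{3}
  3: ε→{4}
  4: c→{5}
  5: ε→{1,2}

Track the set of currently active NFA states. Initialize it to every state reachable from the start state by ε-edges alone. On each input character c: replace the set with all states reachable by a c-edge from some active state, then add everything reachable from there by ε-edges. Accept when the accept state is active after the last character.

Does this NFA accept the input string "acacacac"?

initial (ε-close {0}): {0,1,2}
'a' @ 1: {3,4}
'c' @ 2: {1,2,5}  [accepting]
'a' @ 3: {3,4}
'c' @ 4: {1,2,5}  [accepting]
'a' @ 5: {3,4}
'c' @ 6: {1,2,5}  [accepting]
'a' @ 7: {3,4}
'c' @ 8: {1,2,5}  [accepting]
final: {1,2,5}; accept 1 in set

Answer: ACCEPT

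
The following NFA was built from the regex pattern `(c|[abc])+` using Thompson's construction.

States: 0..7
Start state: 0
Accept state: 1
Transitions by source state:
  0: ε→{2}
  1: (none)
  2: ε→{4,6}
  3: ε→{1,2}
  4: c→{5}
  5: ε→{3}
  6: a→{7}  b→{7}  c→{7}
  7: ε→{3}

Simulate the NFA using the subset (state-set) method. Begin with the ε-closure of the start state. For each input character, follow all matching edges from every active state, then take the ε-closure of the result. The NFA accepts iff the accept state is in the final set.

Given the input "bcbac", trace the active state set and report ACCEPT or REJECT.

start: ε-closure({0}) = {0,2,4,6}
'b' @ 1: {1,2,3,4,6,7}  (accept∈set)
'c' @ 2: {1,2,3,4,5,6,7}  (accept∈set)
'b' @ 3: {1,2,3,4,6,7}  (accept∈set)
'a' @ 4: {1,2,3,4,6,7}  (accept∈set)
'c' @ 5: {1,2,3,4,5,6,7}  (accept∈set)
end set {1,2,3,4,5,6,7} — state 1 in

Answer: ACCEPT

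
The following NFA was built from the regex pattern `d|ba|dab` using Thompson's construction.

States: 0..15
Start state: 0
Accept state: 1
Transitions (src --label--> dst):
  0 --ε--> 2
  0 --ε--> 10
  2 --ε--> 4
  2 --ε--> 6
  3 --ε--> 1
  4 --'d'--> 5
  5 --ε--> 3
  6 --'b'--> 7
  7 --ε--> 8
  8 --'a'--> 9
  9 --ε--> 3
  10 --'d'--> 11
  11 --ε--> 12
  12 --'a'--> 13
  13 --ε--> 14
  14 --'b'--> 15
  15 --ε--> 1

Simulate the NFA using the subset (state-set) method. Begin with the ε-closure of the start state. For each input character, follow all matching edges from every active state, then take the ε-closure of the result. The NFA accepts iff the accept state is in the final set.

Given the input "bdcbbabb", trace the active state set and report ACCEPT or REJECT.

Answer: REJECT

Trace:
S₀ = ε-closure({0}) = {0,2,4,6,10}
'b' @ 1: {7,8}
'd' @ 2: {}  — no active states
rest 'cbbabb' ignored (set empty)
end set {} — state 1 not in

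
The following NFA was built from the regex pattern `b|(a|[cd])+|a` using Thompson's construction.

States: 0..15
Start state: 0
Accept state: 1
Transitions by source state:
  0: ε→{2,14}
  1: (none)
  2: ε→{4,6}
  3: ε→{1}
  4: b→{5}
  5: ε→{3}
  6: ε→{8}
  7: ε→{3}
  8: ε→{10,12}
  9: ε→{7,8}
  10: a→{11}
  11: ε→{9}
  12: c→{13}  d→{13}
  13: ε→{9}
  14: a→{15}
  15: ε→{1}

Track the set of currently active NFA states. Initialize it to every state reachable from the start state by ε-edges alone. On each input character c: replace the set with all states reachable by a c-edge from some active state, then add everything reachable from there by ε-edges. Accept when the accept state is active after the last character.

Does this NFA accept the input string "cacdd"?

S₀ = ε-closure({0}) = {0,2,4,6,8,10,12,14}
'c' @ 1: {1,3,7,8,9,10,12,13}  [accepting]
'a' @ 2: {1,3,7,8,9,10,11,12}  [accepting]
'c' @ 3: {1,3,7,8,9,10,12,13}  [accepting]
'd' @ 4: {1,3,7,8,9,10,12,13}  [accepting]
'd' @ 5: {1,3,7,8,9,10,12,13}  [accepting]
after full input: {1,3,7,8,9,10,12,13}  (accept=1 in)

Answer: ACCEPT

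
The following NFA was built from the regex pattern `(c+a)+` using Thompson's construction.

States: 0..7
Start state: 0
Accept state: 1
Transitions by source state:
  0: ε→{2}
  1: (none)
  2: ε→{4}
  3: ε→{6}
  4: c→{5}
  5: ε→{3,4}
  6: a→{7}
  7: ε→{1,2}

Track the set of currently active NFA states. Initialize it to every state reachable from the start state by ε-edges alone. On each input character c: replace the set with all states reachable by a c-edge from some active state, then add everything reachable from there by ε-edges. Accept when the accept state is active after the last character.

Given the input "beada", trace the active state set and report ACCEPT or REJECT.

Answer: REJECT

Trace:
S₀ = ε-closure({0}) = {0,2,4}
'b' @ 1: {}  — dead — no transitions
rest 'eada' ignored (set empty)
final: {}; accept 1 not in set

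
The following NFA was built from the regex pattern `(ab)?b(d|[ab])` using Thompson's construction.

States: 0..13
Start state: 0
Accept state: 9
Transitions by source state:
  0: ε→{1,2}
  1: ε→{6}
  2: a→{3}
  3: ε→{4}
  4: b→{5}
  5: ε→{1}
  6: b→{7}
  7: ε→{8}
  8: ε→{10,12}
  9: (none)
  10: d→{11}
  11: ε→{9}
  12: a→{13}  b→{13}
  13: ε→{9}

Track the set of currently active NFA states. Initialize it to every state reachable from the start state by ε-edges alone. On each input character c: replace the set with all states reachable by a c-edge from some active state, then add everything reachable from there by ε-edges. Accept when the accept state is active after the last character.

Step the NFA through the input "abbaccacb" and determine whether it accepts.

S₀ = ε-closure({0}) = {0,1,2,6}
'a' @ 1: {3,4}
'b' @ 2: {1,5,6}
'b' @ 3: {7,8,10,12}
'a' @ 4: {9,13}  [accepting]
'c' @ 5: {}  — dead — no transitions
rest 'cacb' ignored (set empty)
after full input: {}  (accept=9 not in)

Answer: REJECT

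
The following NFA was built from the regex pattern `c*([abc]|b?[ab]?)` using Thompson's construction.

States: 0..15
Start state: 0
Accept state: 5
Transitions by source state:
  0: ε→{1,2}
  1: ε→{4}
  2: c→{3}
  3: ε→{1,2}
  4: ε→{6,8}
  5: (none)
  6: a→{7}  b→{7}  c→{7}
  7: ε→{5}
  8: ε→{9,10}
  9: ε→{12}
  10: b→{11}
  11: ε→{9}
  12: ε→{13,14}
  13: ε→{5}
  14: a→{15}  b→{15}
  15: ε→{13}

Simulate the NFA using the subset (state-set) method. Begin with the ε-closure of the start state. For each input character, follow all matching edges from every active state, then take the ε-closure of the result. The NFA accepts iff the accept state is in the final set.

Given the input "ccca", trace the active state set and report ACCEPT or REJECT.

S₀ = ε-closure({0}) = {0,1,2,4,5,6,8,9,10,12,13,14}
'c' @ 1: {1,2,3,4,5,6,7,8,9,10,12,13,14}  [accepting]
'c' @ 2: {1,2,3,4,5,6,7,8,9,10,12,13,14}  [accepting]
'c' @ 3: {1,2,3,4,5,6,7,8,9,10,12,13,14}  [accepting]
'a' @ 4: {5,7,13,15}  [accepting]
after full input: {5,7,13,15}  (accept=5 in)

Answer: ACCEPT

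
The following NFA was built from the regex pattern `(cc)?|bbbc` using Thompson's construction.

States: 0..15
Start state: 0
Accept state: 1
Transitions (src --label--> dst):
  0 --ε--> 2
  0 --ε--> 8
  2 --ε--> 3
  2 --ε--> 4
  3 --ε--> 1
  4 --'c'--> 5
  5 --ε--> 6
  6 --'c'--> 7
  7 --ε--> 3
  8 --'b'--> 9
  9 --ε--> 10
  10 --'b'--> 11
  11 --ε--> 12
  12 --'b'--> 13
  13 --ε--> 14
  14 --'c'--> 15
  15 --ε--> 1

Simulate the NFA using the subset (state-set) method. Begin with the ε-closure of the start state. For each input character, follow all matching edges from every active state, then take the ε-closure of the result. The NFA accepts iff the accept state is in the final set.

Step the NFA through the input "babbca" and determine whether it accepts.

Answer: REJECT

Derivation:
S₀ = ε-closure({0}) = {0,1,2,3,4,8}
'b' @ 1: {9,10}
'a' @ 2: {}  — state set empty
rest 'bbca' ignored (set empty)
after full input: {}  (accept=1 not in)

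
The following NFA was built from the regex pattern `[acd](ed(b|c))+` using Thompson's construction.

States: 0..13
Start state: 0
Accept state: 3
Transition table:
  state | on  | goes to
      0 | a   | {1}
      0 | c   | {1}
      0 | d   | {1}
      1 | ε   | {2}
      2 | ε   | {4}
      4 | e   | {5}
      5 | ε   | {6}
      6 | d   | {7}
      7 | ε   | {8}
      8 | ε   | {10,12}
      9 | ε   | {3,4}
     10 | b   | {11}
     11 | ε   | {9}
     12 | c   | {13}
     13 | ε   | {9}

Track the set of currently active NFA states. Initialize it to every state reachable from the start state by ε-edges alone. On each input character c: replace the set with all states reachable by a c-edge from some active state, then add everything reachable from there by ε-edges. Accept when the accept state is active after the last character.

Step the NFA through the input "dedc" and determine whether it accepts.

Answer: ACCEPT

Steps:
initial (ε-close {0}): {0}
'd' @ 1: {1,2,4}
'e' @ 2: {5,6}
'd' @ 3: {7,8,10,12}
'c' @ 4: {3,4,9,13}  ✓accept
end set {3,4,9,13} — state 3 in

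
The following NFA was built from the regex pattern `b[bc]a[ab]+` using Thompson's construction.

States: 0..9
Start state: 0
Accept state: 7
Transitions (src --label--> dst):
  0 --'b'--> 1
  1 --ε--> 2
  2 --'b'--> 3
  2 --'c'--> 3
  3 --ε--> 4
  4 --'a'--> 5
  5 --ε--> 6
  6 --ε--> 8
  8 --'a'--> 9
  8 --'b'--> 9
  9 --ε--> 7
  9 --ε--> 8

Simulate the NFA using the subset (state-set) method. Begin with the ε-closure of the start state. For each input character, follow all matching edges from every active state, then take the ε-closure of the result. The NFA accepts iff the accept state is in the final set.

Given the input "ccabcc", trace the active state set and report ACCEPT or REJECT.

initial (ε-close {0}): {0}
'c' @ 1: {}  — dead — no transitions
rest 'cabcc' ignored (set empty)
final: {}; accept 7 not in set

Answer: REJECT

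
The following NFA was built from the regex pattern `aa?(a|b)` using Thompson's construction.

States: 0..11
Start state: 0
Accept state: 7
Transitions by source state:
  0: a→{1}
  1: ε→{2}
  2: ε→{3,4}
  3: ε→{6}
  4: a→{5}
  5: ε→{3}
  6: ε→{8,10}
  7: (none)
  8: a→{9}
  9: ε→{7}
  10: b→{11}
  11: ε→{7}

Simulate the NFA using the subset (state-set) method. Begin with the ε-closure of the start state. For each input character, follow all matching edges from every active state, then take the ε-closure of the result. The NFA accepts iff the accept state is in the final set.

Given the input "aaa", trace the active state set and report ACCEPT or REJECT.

initial (ε-close {0}): {0}
'a' @ 1: {1,2,3,4,6,8,10}
'a' @ 2: {3,5,6,7,8,9,10}  (accept∈set)
'a' @ 3: {7,9}  (accept∈set)
end set {7,9} — state 7 in

Answer: ACCEPT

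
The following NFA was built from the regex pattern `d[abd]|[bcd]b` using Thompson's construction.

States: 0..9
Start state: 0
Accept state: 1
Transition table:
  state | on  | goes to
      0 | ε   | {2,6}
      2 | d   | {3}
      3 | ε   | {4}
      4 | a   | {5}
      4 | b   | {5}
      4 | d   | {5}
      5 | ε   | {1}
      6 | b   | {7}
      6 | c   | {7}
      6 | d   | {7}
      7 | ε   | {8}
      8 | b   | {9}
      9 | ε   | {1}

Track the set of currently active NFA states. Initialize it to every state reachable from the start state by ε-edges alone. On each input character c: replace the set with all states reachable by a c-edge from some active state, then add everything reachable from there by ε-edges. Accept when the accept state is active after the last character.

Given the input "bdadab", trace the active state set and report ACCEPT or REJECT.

Answer: REJECT

Trace:
S₀ = ε-closure({0}) = {0,2,6}
'b' @ 1: {7,8}
'd' @ 2: {}  — dead — no transitions
rest 'adab' ignored (set empty)
final: {}; accept 1 not in set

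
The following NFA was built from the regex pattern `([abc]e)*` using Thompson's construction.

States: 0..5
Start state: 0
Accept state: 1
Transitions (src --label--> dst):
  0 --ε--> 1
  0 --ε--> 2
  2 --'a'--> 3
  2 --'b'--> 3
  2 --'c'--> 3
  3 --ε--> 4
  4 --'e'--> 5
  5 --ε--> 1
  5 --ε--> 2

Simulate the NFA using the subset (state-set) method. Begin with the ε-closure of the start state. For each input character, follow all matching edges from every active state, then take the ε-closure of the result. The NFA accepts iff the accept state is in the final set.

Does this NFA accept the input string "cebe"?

Answer: ACCEPT

Steps:
start: ε-closure({0}) = {0,1,2}
'c' @ 1: {3,4}
'e' @ 2: {1,2,5}  ✓accept
'b' @ 3: {3,4}
'e' @ 4: {1,2,5}  ✓accept
after full input: {1,2,5}  (accept=1 in)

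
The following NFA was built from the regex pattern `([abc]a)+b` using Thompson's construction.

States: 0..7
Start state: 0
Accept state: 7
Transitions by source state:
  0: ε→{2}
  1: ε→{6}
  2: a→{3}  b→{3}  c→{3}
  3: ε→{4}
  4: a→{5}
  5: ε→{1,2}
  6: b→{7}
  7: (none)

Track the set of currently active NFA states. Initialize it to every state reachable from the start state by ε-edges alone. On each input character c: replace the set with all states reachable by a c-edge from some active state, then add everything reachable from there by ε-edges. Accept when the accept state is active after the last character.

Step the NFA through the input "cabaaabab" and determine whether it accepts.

Answer: ACCEPT

Trace:
start: ε-closure({0}) = {0,2}
'c' @ 1: {3,4}
'a' @ 2: {1,2,5,6}
'b' @ 3: {3,4,7}  (accept∈set)
'a' @ 4: {1,2,5,6}
'a' @ 5: {3,4}
'a' @ 6: {1,2,5,6}
'b' @ 7: {3,4,7}  (accept∈set)
'a' @ 8: {1,2,5,6}
'b' @ 9: {3,4,7}  (accept∈set)
final: {3,4,7}; accept 7 in set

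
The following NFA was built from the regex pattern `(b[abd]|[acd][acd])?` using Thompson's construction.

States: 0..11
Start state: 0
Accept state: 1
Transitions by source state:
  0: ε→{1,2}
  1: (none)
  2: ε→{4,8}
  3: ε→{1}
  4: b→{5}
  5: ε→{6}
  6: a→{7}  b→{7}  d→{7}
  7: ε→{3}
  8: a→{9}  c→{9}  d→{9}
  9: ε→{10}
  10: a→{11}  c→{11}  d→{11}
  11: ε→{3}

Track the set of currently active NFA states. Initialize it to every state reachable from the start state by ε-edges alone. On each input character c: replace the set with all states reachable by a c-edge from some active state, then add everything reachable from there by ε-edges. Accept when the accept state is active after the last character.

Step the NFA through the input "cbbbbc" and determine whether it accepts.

Answer: REJECT

Trace:
start: ε-closure({0}) = {0,1,2,4,8}
'c' @ 1: {9,10}
'b' @ 2: {}  — state set empty
rest 'bbbc' ignored (set empty)
final: {}; accept 1 not in set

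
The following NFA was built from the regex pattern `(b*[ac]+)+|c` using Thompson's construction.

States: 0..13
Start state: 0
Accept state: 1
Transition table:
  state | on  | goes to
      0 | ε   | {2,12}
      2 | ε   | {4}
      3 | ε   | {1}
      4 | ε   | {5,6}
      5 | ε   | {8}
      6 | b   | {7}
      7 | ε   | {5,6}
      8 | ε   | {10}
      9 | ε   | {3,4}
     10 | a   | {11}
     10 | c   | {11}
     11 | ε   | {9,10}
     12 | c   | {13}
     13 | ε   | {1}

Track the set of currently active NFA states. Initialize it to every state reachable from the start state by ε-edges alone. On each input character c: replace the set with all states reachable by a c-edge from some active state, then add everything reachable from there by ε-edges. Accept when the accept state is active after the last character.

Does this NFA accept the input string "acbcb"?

S₀ = ε-closure({0}) = {0,2,4,5,6,8,10,12}
'a' @ 1: {1,3,4,5,6,8,9,10,11}  (accept∈set)
'c' @ 2: {1,3,4,5,6,8,9,10,11}  (accept∈set)
'b' @ 3: {5,6,7,8,10}
'c' @ 4: {1,3,4,5,6,8,9,10,11}  (accept∈set)
'b' @ 5: {5,6,7,8,10}
after full input: {5,6,7,8,10}  (accept=1 not in)

Answer: REJECT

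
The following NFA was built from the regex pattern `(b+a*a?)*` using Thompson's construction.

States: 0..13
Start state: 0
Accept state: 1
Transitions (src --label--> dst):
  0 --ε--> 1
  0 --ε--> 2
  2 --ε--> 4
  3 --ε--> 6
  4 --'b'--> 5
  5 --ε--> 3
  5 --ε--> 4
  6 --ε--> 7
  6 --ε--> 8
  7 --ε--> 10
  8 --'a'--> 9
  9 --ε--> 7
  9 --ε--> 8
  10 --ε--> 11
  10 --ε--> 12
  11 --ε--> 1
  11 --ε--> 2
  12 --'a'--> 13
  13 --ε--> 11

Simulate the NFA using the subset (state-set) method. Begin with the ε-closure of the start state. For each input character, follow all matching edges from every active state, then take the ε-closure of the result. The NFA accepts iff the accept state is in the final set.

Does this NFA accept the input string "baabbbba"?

start: ε-closure({0}) = {0,1,2,4}
'b' @ 1: {1,2,3,4,5,6,7,8,10,11,12}  [accepting]
'a' @ 2: {1,2,4,7,8,9,10,11,12,13}  [accepting]
'a' @ 3: {1,2,4,7,8,9,10,11,12,13}  [accepting]
'b' @ 4: {1,2,3,4,5,6,7,8,10,11,12}  [accepting]
'b' @ 5: {1,2,3,4,5,6,7,8,10,11,12}  [accepting]
'b' @ 6: {1,2,3,4,5,6,7,8,10,11,12}  [accepting]
'b' @ 7: {1,2,3,4,5,6,7,8,10,11,12}  [accepting]
'a' @ 8: {1,2,4,7,8,9,10,11,12,13}  [accepting]
end set {1,2,4,7,8,9,10,11,12,13} — state 1 in

Answer: ACCEPT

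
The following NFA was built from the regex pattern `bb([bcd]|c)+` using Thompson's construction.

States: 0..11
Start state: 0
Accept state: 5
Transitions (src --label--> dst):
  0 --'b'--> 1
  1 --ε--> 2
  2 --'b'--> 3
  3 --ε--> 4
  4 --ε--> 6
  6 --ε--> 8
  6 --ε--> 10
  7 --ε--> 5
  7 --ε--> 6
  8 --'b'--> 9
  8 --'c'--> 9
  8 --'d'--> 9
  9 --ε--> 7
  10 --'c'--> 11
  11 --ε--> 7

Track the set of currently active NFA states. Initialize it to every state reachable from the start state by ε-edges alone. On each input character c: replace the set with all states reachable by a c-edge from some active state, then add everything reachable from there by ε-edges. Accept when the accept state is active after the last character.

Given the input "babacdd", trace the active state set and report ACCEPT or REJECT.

Answer: REJECT

Derivation:
S₀ = ε-closure({0}) = {0}
'b' @ 1: {1,2}
'a' @ 2: {}  — dead — no transitions
rest 'bacdd' ignored (set empty)
final: {}; accept 5 not in set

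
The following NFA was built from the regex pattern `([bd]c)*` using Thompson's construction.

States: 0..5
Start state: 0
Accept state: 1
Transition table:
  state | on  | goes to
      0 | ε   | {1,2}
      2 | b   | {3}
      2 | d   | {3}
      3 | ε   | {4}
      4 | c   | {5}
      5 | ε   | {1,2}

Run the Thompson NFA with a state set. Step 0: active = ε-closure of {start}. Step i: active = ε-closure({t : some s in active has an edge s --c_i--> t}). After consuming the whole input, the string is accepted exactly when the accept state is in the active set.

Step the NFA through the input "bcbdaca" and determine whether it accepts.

S₀ = ε-closure({0}) = {0,1,2}
'b' @ 1: {3,4}
'c' @ 2: {1,2,5}  [accepting]
'b' @ 3: {3,4}
'd' @ 4: {}  — no active states
rest 'aca' ignored (set empty)
end set {} — state 1 not in

Answer: REJECT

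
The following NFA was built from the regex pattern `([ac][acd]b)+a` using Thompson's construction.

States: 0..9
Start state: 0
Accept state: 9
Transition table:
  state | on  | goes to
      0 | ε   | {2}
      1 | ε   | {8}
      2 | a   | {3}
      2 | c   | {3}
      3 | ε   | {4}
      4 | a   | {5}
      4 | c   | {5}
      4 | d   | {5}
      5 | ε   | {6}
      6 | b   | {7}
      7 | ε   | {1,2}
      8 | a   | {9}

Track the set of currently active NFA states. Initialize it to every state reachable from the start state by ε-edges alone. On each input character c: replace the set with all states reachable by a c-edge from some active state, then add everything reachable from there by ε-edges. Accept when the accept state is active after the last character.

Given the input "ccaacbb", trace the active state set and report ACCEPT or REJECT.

start: ε-closure({0}) = {0,2}
'c' @ 1: {3,4}
'c' @ 2: {5,6}
'a' @ 3: {}  — dead — no transitions
rest 'acbb' ignored (set empty)
after full input: {}  (accept=9 not in)

Answer: REJECT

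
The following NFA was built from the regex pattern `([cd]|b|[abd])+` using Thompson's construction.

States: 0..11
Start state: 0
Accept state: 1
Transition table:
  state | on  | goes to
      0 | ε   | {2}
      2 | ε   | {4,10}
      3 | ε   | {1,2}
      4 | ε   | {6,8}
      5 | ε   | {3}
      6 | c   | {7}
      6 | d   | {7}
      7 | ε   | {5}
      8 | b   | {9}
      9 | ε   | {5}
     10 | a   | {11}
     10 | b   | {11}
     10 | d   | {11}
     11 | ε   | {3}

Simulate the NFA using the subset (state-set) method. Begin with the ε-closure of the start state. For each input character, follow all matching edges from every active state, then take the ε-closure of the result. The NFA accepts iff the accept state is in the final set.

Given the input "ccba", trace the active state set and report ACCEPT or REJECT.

initial (ε-close {0}): {0,2,4,6,8,10}
'c' @ 1: {1,2,3,4,5,6,7,8,10}  (accept∈set)
'c' @ 2: {1,2,3,4,5,6,7,8,10}  (accept∈set)
'b' @ 3: {1,2,3,4,5,6,8,9,10,11}  (accept∈set)
'a' @ 4: {1,2,3,4,6,8,10,11}  (accept∈set)
end set {1,2,3,4,6,8,10,11} — state 1 in

Answer: ACCEPT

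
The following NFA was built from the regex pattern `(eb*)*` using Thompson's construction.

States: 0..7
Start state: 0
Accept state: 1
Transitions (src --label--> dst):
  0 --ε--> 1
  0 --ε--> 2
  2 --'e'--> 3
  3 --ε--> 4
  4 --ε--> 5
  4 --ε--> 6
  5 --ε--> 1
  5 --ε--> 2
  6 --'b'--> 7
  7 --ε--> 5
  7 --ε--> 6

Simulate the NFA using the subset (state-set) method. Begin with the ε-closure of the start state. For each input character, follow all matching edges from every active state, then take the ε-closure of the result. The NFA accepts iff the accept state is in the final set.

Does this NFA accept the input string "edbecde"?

Answer: REJECT

Trace:
initial (ε-close {0}): {0,1,2}
'e' @ 1: {1,2,3,4,5,6}  ✓accept
'd' @ 2: {}  — state set empty
rest 'becde' ignored (set empty)
end set {} — state 1 not in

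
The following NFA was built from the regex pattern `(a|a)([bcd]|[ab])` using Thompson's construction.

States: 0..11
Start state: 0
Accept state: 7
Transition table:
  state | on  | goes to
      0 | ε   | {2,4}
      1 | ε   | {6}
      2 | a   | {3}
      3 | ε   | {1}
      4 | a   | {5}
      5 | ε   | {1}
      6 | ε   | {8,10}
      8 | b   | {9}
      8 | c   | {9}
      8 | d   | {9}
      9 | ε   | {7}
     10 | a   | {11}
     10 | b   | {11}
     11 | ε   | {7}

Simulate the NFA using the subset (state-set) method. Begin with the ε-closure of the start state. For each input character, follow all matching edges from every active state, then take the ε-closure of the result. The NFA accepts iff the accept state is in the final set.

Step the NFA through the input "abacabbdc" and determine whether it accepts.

initial (ε-close {0}): {0,2,4}
'a' @ 1: {1,3,5,6,8,10}
'b' @ 2: {7,9,11}  ✓accept
'a' @ 3: {}  — dead — no transitions
rest 'cabbdc' ignored (set empty)
final: {}; accept 7 not in set

Answer: REJECT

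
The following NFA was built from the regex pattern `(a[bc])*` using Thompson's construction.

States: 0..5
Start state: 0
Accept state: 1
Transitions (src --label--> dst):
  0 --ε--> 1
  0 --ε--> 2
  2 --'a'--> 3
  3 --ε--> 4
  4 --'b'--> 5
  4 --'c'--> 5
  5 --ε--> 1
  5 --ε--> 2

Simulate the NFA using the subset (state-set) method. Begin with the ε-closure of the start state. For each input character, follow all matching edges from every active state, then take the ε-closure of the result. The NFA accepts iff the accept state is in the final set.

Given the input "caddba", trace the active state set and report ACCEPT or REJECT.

Answer: REJECT

Steps:
S₀ = ε-closure({0}) = {0,1,2}
'c' @ 1: {}  — no active states
rest 'addba' ignored (set empty)
after full input: {}  (accept=1 not in)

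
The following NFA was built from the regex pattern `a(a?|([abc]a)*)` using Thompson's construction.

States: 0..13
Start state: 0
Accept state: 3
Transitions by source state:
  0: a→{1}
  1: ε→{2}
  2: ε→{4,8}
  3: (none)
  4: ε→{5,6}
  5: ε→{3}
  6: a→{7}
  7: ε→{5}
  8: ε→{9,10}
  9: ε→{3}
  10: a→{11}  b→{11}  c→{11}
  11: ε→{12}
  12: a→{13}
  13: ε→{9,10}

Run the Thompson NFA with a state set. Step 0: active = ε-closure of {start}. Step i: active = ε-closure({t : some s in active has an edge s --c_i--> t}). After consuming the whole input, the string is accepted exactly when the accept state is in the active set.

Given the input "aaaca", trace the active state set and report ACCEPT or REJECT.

Answer: ACCEPT

Trace:
start: ε-closure({0}) = {0}
'a' @ 1: {1,2,3,4,5,6,8,9,10}  [accepting]
'a' @ 2: {3,5,7,11,12}  [accepting]
'a' @ 3: {3,9,10,13}  [accepting]
'c' @ 4: {11,12}
'a' @ 5: {3,9,10,13}  [accepting]
after full input: {3,9,10,13}  (accept=3 in)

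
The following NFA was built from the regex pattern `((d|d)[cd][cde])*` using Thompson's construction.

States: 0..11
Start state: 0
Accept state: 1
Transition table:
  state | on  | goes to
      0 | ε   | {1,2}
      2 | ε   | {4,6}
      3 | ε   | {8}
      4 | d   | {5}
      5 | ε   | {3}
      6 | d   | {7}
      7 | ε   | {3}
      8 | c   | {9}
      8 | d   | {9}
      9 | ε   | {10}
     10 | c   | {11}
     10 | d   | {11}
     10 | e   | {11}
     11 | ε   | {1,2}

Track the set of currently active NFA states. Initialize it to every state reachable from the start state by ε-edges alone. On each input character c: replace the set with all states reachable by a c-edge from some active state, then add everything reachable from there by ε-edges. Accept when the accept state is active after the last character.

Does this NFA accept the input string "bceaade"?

Answer: REJECT

Trace:
start: ε-closure({0}) = {0,1,2,4,6}
'b' @ 1: {}  — dead — no transitions
rest 'ceaade' ignored (set empty)
end set {} — state 1 not in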